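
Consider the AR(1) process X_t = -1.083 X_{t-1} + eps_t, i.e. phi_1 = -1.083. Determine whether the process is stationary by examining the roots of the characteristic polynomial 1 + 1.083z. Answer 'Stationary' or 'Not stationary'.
\text{Not stationary}

The AR(p) characteristic polynomial is P(z) = 1 + 1.083z.
Stationarity requires all roots to lie outside the unit circle, i.e. |z| > 1 for every root.
This is linear in z: 1 + (1.083) z = 0  =>  z = -1/(1.083) = -0.923361,  |z| = 0.923361.
Moduli of all roots: 0.9234.
All moduli strictly greater than 1? No.
Verdict: Not stationary.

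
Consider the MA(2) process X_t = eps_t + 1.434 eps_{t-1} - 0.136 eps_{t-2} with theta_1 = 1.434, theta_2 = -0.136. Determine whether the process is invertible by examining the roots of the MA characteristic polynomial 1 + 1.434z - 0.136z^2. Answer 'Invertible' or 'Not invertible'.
\text{Not invertible}

The MA(q) characteristic polynomial is P(z) = 1 + 1.434z - 0.136z^2.
Invertibility requires all roots to lie outside the unit circle, i.e. |z| > 1 for every root.
Set 1 + (1.434) z + (-0.136) z^2 = 0, i.e. a z^2 + b z + c = 0 with a = -0.136, b = 1.434, c = 1.
Discriminant D = b^2 - 4ac = (1.434)^2 - 4*(-0.136)*1 = 2.056356 - (-0.544) = 2.600356.
D >= 0, so the roots are real: z = (-b +/- sqrt(D)) / (2a) = (-1.434 +/- 1.612562) / (-0.272).
  z_1 = (-1.434 + 1.612562) / (-0.272) = -0.6565,   |z_1| = 0.6565.
  z_2 = (-1.434 - 1.612562) / (-0.272) = 11.2006,   |z_2| = 11.2006.
Moduli of all roots: 0.6565, 11.2006.
All moduli strictly greater than 1? No.
Verdict: Not invertible.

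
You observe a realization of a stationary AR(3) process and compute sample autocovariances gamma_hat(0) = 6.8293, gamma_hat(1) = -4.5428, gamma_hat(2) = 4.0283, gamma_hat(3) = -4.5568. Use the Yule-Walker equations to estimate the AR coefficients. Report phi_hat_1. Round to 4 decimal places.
\hat\phi_{1} = -0.3860

The Yule-Walker equations for an AR(p) process read, in matrix form,
  Gamma_p phi = r_p,   with   (Gamma_p)_{ij} = gamma(|i - j|),
                       (r_p)_i = gamma(i),   i,j = 1..p.
Substitute the sample gammas (Toeplitz matrix and right-hand side of size 3):
  Gamma_p = [[6.8293, -4.5428, 4.0283], [-4.5428, 6.8293, -4.5428], [4.0283, -4.5428, 6.8293]]
  r_p     = [-4.5428, 4.0283, -4.5568]
Written out (R1..R3):
  (R1) 6.8293 phi_1 - 4.5428 phi_2 + 4.0283 phi_3 = -4.5428
  (R2) -4.5428 phi_1 + 6.8293 phi_2 - 4.5428 phi_3 = 4.0283
  (R3) 4.0283 phi_1 - 4.5428 phi_2 + 6.8293 phi_3 = -4.5568
Gaussian elimination:
  R2 <- R2 - (-4.5428/6.8293) R1 = R2 - (-0.665193) R1:  3.807463 phi_2 - 1.863205 phi_3 = 1.006463
  R3 <- R3 - (4.0283/6.8293) R1 = R3 - (0.589855) R1:  -1.863205 phi_2 + 4.453185 phi_3 = -1.877205
  R3 <- R3 - (-1.863205/3.807463) R2 = R3 - (-0.489356) R2:  3.541415 phi_3 = -1.384686
Back-substitution:
  phi_hat_3 = -1.384686 / 3.541415 = -0.390998
  phi_hat_2 = (1.006463 - (-1.863205)(-0.390998)) / 3.807463 = 0.073002
  phi_hat_1 = (-4.5428 - (-4.5428)(0.073002) - (4.0283)(-0.390998)) / 6.8293 = -0.386
So phi_hat = [-0.3860, 0.0730, -0.3910].
Therefore phi_hat_1 = -0.3860.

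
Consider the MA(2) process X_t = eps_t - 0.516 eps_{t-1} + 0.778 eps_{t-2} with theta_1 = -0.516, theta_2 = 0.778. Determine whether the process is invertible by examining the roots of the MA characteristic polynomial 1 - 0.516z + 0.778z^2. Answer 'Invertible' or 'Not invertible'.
\text{Invertible}

The MA(q) characteristic polynomial is P(z) = 1 - 0.516z + 0.778z^2.
Invertibility requires all roots to lie outside the unit circle, i.e. |z| > 1 for every root.
Set 1 + (-0.516) z + (0.778) z^2 = 0, i.e. a z^2 + b z + c = 0 with a = 0.778, b = -0.516, c = 1.
Discriminant D = b^2 - 4ac = (-0.516)^2 - 4*(0.778)*1 = 0.266256 - (3.112) = -2.845744.
D < 0, so the roots are the complex-conjugate pair z = (-b +/- i sqrt(-D)) / (2a) = 0.3316 +/- 1.0841i.
For a conjugate pair |z|^2 = z * conj(z) = (product of roots) = c/a = 1/(0.778) = 1.285347, so |z| = sqrt(1.285347) = 1.1337 for both roots.
Moduli of all roots: 1.1337, 1.1337.
All moduli strictly greater than 1? Yes.
Verdict: Invertible.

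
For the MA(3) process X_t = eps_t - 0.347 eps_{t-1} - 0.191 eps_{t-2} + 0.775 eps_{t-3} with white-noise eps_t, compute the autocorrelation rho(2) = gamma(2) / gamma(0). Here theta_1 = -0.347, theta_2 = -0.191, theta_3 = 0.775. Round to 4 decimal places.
\rho(2) = -0.2617

For an MA(q) process with theta_0 = 1, the autocovariance is
  gamma(k) = sigma^2 * sum_{i=0..q-k} theta_i * theta_{i+k},
and rho(k) = gamma(k) / gamma(0). Sigma^2 cancels.
  numerator   = (1)*(-0.191) + (-0.347)*(0.775) = -0.459925.
  denominator = (1)^2 + (-0.347)^2 + (-0.191)^2 + (0.775)^2 = 1.757515.
  rho(2) = -0.459925 / 1.757515 = -0.2617.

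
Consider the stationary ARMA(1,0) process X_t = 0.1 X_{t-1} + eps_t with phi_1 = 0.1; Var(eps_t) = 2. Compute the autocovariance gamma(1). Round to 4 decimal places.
\gamma(1) = 0.2020

Multiply the model equation by X_{t-k} and take expectations. With theta_0 = psi_0 = 1 and psi_j the MA(infinity) weights, this gives
  gamma(k) - sum_i phi_i gamma(k-i) = c_k,
  c_k = sigma^2 * sum_{j=k..q} theta_j psi_{j-k}   (c_k = 0 for k > q),
using gamma(-m) = gamma(m).
Pure AR (q = 0): c_0 = sigma^2 = 2, c_k = 0 for k >= 1.
Equations for k = 0 and k = 1 (AR order 1):
  gamma(0) = phi_1 gamma(1) + c_0
  gamma(1) = phi_1 gamma(0) + c_1
Substituting the second into the first: gamma(0) (1 - phi_1^2) = c_0 + phi_1 c_1, so
  gamma(0) = c_0 / (1 - phi_1^2) = 2 / (1 - (0.1)^2) = 2 / 0.99 = 2.020202.
  gamma(1) = phi_1 gamma(0) = (0.1)(2.020202) = 0.20202.
Therefore gamma(1) = 0.2020 (to 4 decimal places).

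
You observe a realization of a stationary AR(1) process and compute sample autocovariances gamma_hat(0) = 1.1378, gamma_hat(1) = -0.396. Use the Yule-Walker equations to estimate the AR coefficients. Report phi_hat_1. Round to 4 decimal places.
\hat\phi_{1} = -0.3480

The Yule-Walker equations for an AR(p) process read, in matrix form,
  Gamma_p phi = r_p,   with   (Gamma_p)_{ij} = gamma(|i - j|),
                       (r_p)_i = gamma(i),   i,j = 1..p.
Substitute the sample gammas (Toeplitz matrix and right-hand side of size 1):
  Gamma_p = [[1.1378]]
  r_p     = [-0.396]
With p = 1 this is the single equation gamma(0) phi_1 = gamma(1):
  phi_hat_1 = gamma(1) / gamma(0) = -0.396 / 1.1378 = -0.3480.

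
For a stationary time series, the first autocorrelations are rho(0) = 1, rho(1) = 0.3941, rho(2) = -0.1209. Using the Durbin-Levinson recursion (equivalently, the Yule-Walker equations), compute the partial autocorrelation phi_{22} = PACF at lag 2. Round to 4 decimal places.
\phi_{22} = -0.3270

The PACF at lag k is phi_{kk}, the last component of the solution
to the Yule-Walker system G_k phi = r_k where
  (G_k)_{ij} = rho(|i - j|), (r_k)_i = rho(i), i,j = 1..k.
Equivalently, Durbin-Levinson gives phi_{kk} iteratively:
  phi_{11} = rho(1)
  phi_{kk} = [rho(k) - sum_{j=1..k-1} phi_{k-1,j} rho(k-j)]
            / [1 - sum_{j=1..k-1} phi_{k-1,j} rho(j)],
  phi_{k,j} = phi_{k-1,j} - phi_{kk} phi_{k-1,k-j},  j = 1..k-1.
Step k = 1:
  phi_11 = rho(1) = 0.3941.
Step k = 2:
  phi_22 = [rho(2) - phi_11 rho(1)] / [1 - phi_11 rho(1)] = [-0.1209 - (0.3941)(0.3941)] / [1 - (0.3941)(0.3941)]
         = -0.27621481 / 0.84468519 = -0.327.
Therefore phi_{22} = -0.3270.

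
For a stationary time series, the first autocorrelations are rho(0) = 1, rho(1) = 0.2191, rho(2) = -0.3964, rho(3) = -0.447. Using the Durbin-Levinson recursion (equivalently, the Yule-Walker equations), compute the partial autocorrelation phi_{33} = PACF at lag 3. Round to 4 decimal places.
\phi_{33} = -0.2919

The PACF at lag k is phi_{kk}, the last component of the solution
to the Yule-Walker system G_k phi = r_k where
  (G_k)_{ij} = rho(|i - j|), (r_k)_i = rho(i), i,j = 1..k.
Equivalently, Durbin-Levinson gives phi_{kk} iteratively:
  phi_{11} = rho(1)
  phi_{kk} = [rho(k) - sum_{j=1..k-1} phi_{k-1,j} rho(k-j)]
            / [1 - sum_{j=1..k-1} phi_{k-1,j} rho(j)],
  phi_{k,j} = phi_{k-1,j} - phi_{kk} phi_{k-1,k-j},  j = 1..k-1.
Step k = 1:
  phi_11 = rho(1) = 0.2191.
Step k = 2:
  phi_22 = [rho(2) - phi_11 rho(1)] / [1 - phi_11 rho(1)] = [-0.3964 - (0.2191)(0.2191)] / [1 - (0.2191)(0.2191)]
         = -0.44440481 / 0.95199519 = -0.466814.
  Update: phi_21 = phi_11 - phi_22 phi_11 = 0.2191 - (-0.466814)(0.2191) = 0.321379.
Step k = 3:
  phi_33 = [rho(3) - phi_21 rho(2) - phi_22 rho(1)] / [1 - phi_21 rho(1) - phi_22 rho(2)]
    numerator   = -0.447 - (0.321379)(-0.3964) - (-0.466814)(0.2191) = -0.2173264
    denominator = 1 - (0.321379)(0.2191) - (-0.466814)(-0.3964) = 0.74454074
  phi_33 = -0.2173264 / 0.74454074 = -0.2919.
Therefore phi_{33} = -0.2919.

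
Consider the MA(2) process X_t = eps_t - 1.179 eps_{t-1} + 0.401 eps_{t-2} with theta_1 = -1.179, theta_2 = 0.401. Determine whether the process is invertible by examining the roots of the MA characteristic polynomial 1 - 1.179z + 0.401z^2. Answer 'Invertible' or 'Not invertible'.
\text{Invertible}

The MA(q) characteristic polynomial is P(z) = 1 - 1.179z + 0.401z^2.
Invertibility requires all roots to lie outside the unit circle, i.e. |z| > 1 for every root.
Set 1 + (-1.179) z + (0.401) z^2 = 0, i.e. a z^2 + b z + c = 0 with a = 0.401, b = -1.179, c = 1.
Discriminant D = b^2 - 4ac = (-1.179)^2 - 4*(0.401)*1 = 1.390041 - (1.604) = -0.213959.
D < 0, so the roots are the complex-conjugate pair z = (-b +/- i sqrt(-D)) / (2a) = 1.4701 +/- 0.5768i.
For a conjugate pair |z|^2 = z * conj(z) = (product of roots) = c/a = 1/(0.401) = 2.493766, so |z| = sqrt(2.493766) = 1.5792 for both roots.
Moduli of all roots: 1.5792, 1.5792.
All moduli strictly greater than 1? Yes.
Verdict: Invertible.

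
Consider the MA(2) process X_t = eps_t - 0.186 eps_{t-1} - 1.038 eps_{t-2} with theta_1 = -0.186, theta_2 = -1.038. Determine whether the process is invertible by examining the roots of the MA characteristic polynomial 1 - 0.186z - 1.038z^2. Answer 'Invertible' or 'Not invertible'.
\text{Not invertible}

The MA(q) characteristic polynomial is P(z) = 1 - 0.186z - 1.038z^2.
Invertibility requires all roots to lie outside the unit circle, i.e. |z| > 1 for every root.
Set 1 + (-0.186) z + (-1.038) z^2 = 0, i.e. a z^2 + b z + c = 0 with a = -1.038, b = -0.186, c = 1.
Discriminant D = b^2 - 4ac = (-0.186)^2 - 4*(-1.038)*1 = 0.034596 - (-4.152) = 4.186596.
D >= 0, so the roots are real: z = (-b +/- sqrt(D)) / (2a) = (0.186 +/- 2.046117) / (-2.076).
  z_1 = (0.186 + 2.046117) / (-2.076) = -1.0752,   |z_1| = 1.0752.
  z_2 = (0.186 - 2.046117) / (-2.076) = 0.896,   |z_2| = 0.896.
Moduli of all roots: 1.0752, 0.8960.
All moduli strictly greater than 1? No.
Verdict: Not invertible.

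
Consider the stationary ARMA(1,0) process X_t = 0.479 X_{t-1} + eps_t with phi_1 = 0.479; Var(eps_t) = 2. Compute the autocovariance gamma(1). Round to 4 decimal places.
\gamma(1) = 1.2433

Multiply the model equation by X_{t-k} and take expectations. With theta_0 = psi_0 = 1 and psi_j the MA(infinity) weights, this gives
  gamma(k) - sum_i phi_i gamma(k-i) = c_k,
  c_k = sigma^2 * sum_{j=k..q} theta_j psi_{j-k}   (c_k = 0 for k > q),
using gamma(-m) = gamma(m).
Pure AR (q = 0): c_0 = sigma^2 = 2, c_k = 0 for k >= 1.
Equations for k = 0 and k = 1 (AR order 1):
  gamma(0) = phi_1 gamma(1) + c_0
  gamma(1) = phi_1 gamma(0) + c_1
Substituting the second into the first: gamma(0) (1 - phi_1^2) = c_0 + phi_1 c_1, so
  gamma(0) = c_0 / (1 - phi_1^2) = 2 / (1 - (0.479)^2) = 2 / 0.770559 = 2.595518.
  gamma(1) = phi_1 gamma(0) = (0.479)(2.595518) = 1.243253.
Therefore gamma(1) = 1.2433 (to 4 decimal places).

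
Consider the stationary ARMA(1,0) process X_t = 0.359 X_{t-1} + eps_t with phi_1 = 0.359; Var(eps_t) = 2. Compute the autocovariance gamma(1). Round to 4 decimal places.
\gamma(1) = 0.8242

Multiply the model equation by X_{t-k} and take expectations. With theta_0 = psi_0 = 1 and psi_j the MA(infinity) weights, this gives
  gamma(k) - sum_i phi_i gamma(k-i) = c_k,
  c_k = sigma^2 * sum_{j=k..q} theta_j psi_{j-k}   (c_k = 0 for k > q),
using gamma(-m) = gamma(m).
Pure AR (q = 0): c_0 = sigma^2 = 2, c_k = 0 for k >= 1.
Equations for k = 0 and k = 1 (AR order 1):
  gamma(0) = phi_1 gamma(1) + c_0
  gamma(1) = phi_1 gamma(0) + c_1
Substituting the second into the first: gamma(0) (1 - phi_1^2) = c_0 + phi_1 c_1, so
  gamma(0) = c_0 / (1 - phi_1^2) = 2 / (1 - (0.359)^2) = 2 / 0.871119 = 2.295898.
  gamma(1) = phi_1 gamma(0) = (0.359)(2.295898) = 0.824227.
Therefore gamma(1) = 0.8242 (to 4 decimal places).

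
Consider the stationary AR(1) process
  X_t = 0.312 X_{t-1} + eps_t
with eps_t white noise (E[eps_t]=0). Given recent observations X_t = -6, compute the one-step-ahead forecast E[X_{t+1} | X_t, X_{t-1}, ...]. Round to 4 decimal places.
E[X_{t+1} \mid \mathcal F_t] = -1.8720

For an AR(p) model X_t = c + sum_i phi_i X_{t-i} + eps_t, the
one-step-ahead conditional mean is
  E[X_{t+1} | X_t, ...] = c + sum_i phi_i X_{t+1-i}.
Substitute known values:
  E[X_{t+1} | ...] = (0.312) * (-6)
                   = -1.8720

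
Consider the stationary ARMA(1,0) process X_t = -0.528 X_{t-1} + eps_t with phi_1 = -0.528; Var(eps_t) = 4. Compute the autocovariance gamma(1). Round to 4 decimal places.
\gamma(1) = -2.9284

Multiply the model equation by X_{t-k} and take expectations. With theta_0 = psi_0 = 1 and psi_j the MA(infinity) weights, this gives
  gamma(k) - sum_i phi_i gamma(k-i) = c_k,
  c_k = sigma^2 * sum_{j=k..q} theta_j psi_{j-k}   (c_k = 0 for k > q),
using gamma(-m) = gamma(m).
Pure AR (q = 0): c_0 = sigma^2 = 4, c_k = 0 for k >= 1.
Equations for k = 0 and k = 1 (AR order 1):
  gamma(0) = phi_1 gamma(1) + c_0
  gamma(1) = phi_1 gamma(0) + c_1
Substituting the second into the first: gamma(0) (1 - phi_1^2) = c_0 + phi_1 c_1, so
  gamma(0) = c_0 / (1 - phi_1^2) = 4 / (1 - (-0.528)^2) = 4 / 0.721216 = 5.546189.
  gamma(1) = phi_1 gamma(0) = (-0.528)(5.546189) = -2.928388.
Therefore gamma(1) = -2.9284 (to 4 decimal places).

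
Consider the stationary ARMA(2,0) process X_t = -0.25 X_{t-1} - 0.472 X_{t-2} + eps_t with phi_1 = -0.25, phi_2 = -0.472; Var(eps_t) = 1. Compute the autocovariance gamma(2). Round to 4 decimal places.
\gamma(2) = -0.5691

Multiply the model equation by X_{t-k} and take expectations. With theta_0 = psi_0 = 1 and psi_j the MA(infinity) weights, this gives
  gamma(k) - sum_i phi_i gamma(k-i) = c_k,
  c_k = sigma^2 * sum_{j=k..q} theta_j psi_{j-k}   (c_k = 0 for k > q),
using gamma(-m) = gamma(m).
Pure AR (q = 0): c_0 = sigma^2 = 1, c_k = 0 for k >= 1.
Equations for k = 0, 1, 2 (AR order 2, c_2 = 0):
  (E0) gamma(0) = phi_1 gamma(1) + phi_2 gamma(2) + c_0
  (E1) gamma(1) = phi_1 gamma(0) + phi_2 gamma(1) + c_1
  (E2) gamma(2) = phi_1 gamma(1) + phi_2 gamma(0)
From (E1): gamma(1) = A gamma(0) + B with
  A = phi_1 / (1 - phi_2) = -0.25 / 1.472 = -0.169837,   B = c_1 / (1 - phi_2) = 0 / 1.472 = 0.
Insert (E2) into (E0): gamma(0) (1 - phi_2^2) = phi_1 (1 + phi_2) gamma(1) + c_0.
  phi_1 (1 + phi_2) = (-0.25)(0.528) = -0.132,   1 - phi_2^2 = 0.777216.
Replace gamma(1) by A gamma(0) + B and collect gamma(0):
  gamma(0) [0.777216 - (-0.132)(-0.169837)] = c_0 = 1
  gamma(0) * 0.754798 = 1
  gamma(0) = 1 / 0.754798 = 1.324859.
  gamma(1) = A gamma(0) = (-0.169837)(1.324859) = -0.22501.
  gamma(2) = phi_1 gamma(1) + phi_2 gamma(0) = (-0.25)(-0.22501) + (-0.472)(1.324859) = -0.569081.
Therefore gamma(2) = -0.5691 (to 4 decimal places).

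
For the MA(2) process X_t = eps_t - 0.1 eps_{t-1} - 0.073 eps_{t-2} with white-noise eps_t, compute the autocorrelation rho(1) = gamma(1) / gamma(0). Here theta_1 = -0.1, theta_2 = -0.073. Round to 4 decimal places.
\rho(1) = -0.0913

For an MA(q) process with theta_0 = 1, the autocovariance is
  gamma(k) = sigma^2 * sum_{i=0..q-k} theta_i * theta_{i+k},
and rho(k) = gamma(k) / gamma(0). Sigma^2 cancels.
  numerator   = (1)*(-0.1) + (-0.1)*(-0.073) = -0.0927.
  denominator = (1)^2 + (-0.1)^2 + (-0.073)^2 = 1.015329.
  rho(1) = -0.0927 / 1.015329 = -0.0913.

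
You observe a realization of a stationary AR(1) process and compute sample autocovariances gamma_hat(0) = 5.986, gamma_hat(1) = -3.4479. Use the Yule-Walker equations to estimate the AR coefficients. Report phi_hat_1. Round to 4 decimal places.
\hat\phi_{1} = -0.5760

The Yule-Walker equations for an AR(p) process read, in matrix form,
  Gamma_p phi = r_p,   with   (Gamma_p)_{ij} = gamma(|i - j|),
                       (r_p)_i = gamma(i),   i,j = 1..p.
Substitute the sample gammas (Toeplitz matrix and right-hand side of size 1):
  Gamma_p = [[5.986]]
  r_p     = [-3.4479]
With p = 1 this is the single equation gamma(0) phi_1 = gamma(1):
  phi_hat_1 = gamma(1) / gamma(0) = -3.4479 / 5.986 = -0.5760.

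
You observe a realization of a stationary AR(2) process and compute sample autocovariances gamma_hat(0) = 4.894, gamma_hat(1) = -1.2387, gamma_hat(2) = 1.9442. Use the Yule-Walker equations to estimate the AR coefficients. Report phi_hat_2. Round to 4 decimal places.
\hat\phi_{2} = 0.3560

The Yule-Walker equations for an AR(p) process read, in matrix form,
  Gamma_p phi = r_p,   with   (Gamma_p)_{ij} = gamma(|i - j|),
                       (r_p)_i = gamma(i),   i,j = 1..p.
Substitute the sample gammas (Toeplitz matrix and right-hand side of size 2):
  Gamma_p = [[4.894, -1.2387], [-1.2387, 4.894]]
  r_p     = [-1.2387, 1.9442]
Written out:
  4.894 phi_1 - 1.2387 phi_2 = -1.2387
  -1.2387 phi_1 + 4.894 phi_2 = 1.9442
Solve by Cramer's rule:
  det = gamma(0)^2 - gamma(1)^2 = (4.894)^2 - (-1.2387)^2 = 23.951236 - 1.53437769 = 22.41685831
  phi_hat_1 = [gamma(1) gamma(0) - gamma(1) gamma(2)] / det = [(-1.2387)(4.894) - (-1.2387)(1.9442)] / 22.41685831 = -3.65391726 / 22.41685831 = -0.163
  phi_hat_2 = [gamma(0) gamma(2) - gamma(1)^2] / det = [(4.894)(1.9442) - (-1.2387)^2] / 22.41685831 = 7.98053711 / 22.41685831 = 0.356
So phi_hat = [-0.1630, 0.3560].
Therefore phi_hat_2 = 0.3560.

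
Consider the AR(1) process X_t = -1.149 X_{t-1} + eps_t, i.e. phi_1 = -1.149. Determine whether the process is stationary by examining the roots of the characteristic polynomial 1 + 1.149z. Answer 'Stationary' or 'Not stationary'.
\text{Not stationary}

The AR(p) characteristic polynomial is P(z) = 1 + 1.149z.
Stationarity requires all roots to lie outside the unit circle, i.e. |z| > 1 for every root.
This is linear in z: 1 + (1.149) z = 0  =>  z = -1/(1.149) = -0.870322,  |z| = 0.870322.
Moduli of all roots: 0.8703.
All moduli strictly greater than 1? No.
Verdict: Not stationary.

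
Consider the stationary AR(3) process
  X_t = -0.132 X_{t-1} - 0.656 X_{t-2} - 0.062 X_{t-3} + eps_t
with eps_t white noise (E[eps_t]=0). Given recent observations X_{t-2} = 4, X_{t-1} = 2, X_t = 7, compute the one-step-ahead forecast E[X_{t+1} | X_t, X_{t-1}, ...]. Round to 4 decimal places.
E[X_{t+1} \mid \mathcal F_t] = -2.4840

For an AR(p) model X_t = c + sum_i phi_i X_{t-i} + eps_t, the
one-step-ahead conditional mean is
  E[X_{t+1} | X_t, ...] = c + sum_i phi_i X_{t+1-i}.
Substitute known values:
  E[X_{t+1} | ...] = (-0.132) * (7) + (-0.656) * (2) + (-0.062) * (4)
                   = -2.4840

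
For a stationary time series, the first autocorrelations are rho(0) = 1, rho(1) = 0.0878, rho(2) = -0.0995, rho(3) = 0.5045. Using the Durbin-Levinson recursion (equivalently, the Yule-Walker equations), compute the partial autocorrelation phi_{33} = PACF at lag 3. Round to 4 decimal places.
\phi_{33} = 0.5340

The PACF at lag k is phi_{kk}, the last component of the solution
to the Yule-Walker system G_k phi = r_k where
  (G_k)_{ij} = rho(|i - j|), (r_k)_i = rho(i), i,j = 1..k.
Equivalently, Durbin-Levinson gives phi_{kk} iteratively:
  phi_{11} = rho(1)
  phi_{kk} = [rho(k) - sum_{j=1..k-1} phi_{k-1,j} rho(k-j)]
            / [1 - sum_{j=1..k-1} phi_{k-1,j} rho(j)],
  phi_{k,j} = phi_{k-1,j} - phi_{kk} phi_{k-1,k-j},  j = 1..k-1.
Step k = 1:
  phi_11 = rho(1) = 0.0878.
Step k = 2:
  phi_22 = [rho(2) - phi_11 rho(1)] / [1 - phi_11 rho(1)] = [-0.0995 - (0.0878)(0.0878)] / [1 - (0.0878)(0.0878)]
         = -0.10720884 / 0.99229116 = -0.108042.
  Update: phi_21 = phi_11 - phi_22 phi_11 = 0.0878 - (-0.108042)(0.0878) = 0.097286.
Step k = 3:
  phi_33 = [rho(3) - phi_21 rho(2) - phi_22 rho(1)] / [1 - phi_21 rho(1) - phi_22 rho(2)]
    numerator   = 0.5045 - (0.097286)(-0.0995) - (-0.108042)(0.0878) = 0.52366603
    denominator = 1 - (0.097286)(0.0878) - (-0.108042)(-0.0995) = 0.98070813
  phi_33 = 0.52366603 / 0.98070813 = 0.534.
Therefore phi_{33} = 0.5340.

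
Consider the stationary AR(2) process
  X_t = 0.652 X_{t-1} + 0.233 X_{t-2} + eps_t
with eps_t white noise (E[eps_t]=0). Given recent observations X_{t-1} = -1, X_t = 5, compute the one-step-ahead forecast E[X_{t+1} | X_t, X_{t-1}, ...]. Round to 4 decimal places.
E[X_{t+1} \mid \mathcal F_t] = 3.0270

For an AR(p) model X_t = c + sum_i phi_i X_{t-i} + eps_t, the
one-step-ahead conditional mean is
  E[X_{t+1} | X_t, ...] = c + sum_i phi_i X_{t+1-i}.
Substitute known values:
  E[X_{t+1} | ...] = (0.652) * (5) + (0.233) * (-1)
                   = 3.0270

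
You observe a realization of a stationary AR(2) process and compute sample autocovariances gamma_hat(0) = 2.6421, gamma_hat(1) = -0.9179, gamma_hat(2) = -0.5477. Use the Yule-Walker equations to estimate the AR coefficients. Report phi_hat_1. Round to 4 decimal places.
\hat\phi_{1} = -0.4770

The Yule-Walker equations for an AR(p) process read, in matrix form,
  Gamma_p phi = r_p,   with   (Gamma_p)_{ij} = gamma(|i - j|),
                       (r_p)_i = gamma(i),   i,j = 1..p.
Substitute the sample gammas (Toeplitz matrix and right-hand side of size 2):
  Gamma_p = [[2.6421, -0.9179], [-0.9179, 2.6421]]
  r_p     = [-0.9179, -0.5477]
Written out:
  2.6421 phi_1 - 0.9179 phi_2 = -0.9179
  -0.9179 phi_1 + 2.6421 phi_2 = -0.5477
Solve by Cramer's rule:
  det = gamma(0)^2 - gamma(1)^2 = (2.6421)^2 - (-0.9179)^2 = 6.98069241 - 0.84254041 = 6.138152
  phi_hat_1 = [gamma(1) gamma(0) - gamma(1) gamma(2)] / det = [(-0.9179)(2.6421) - (-0.9179)(-0.5477)] / 6.138152 = -2.92791742 / 6.138152 = -0.477
  phi_hat_2 = [gamma(0) gamma(2) - gamma(1)^2] / det = [(2.6421)(-0.5477) - (-0.9179)^2] / 6.138152 = -2.28961858 / 6.138152 = -0.373
So phi_hat = [-0.4770, -0.3730].
Therefore phi_hat_1 = -0.4770.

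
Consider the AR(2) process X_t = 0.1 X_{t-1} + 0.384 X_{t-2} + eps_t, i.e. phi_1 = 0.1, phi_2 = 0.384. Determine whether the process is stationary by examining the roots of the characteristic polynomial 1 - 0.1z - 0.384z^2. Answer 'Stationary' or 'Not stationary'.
\text{Stationary}

The AR(p) characteristic polynomial is P(z) = 1 - 0.1z - 0.384z^2.
Stationarity requires all roots to lie outside the unit circle, i.e. |z| > 1 for every root.
Set 1 + (-0.1) z + (-0.384) z^2 = 0, i.e. a z^2 + b z + c = 0 with a = -0.384, b = -0.1, c = 1.
Discriminant D = b^2 - 4ac = (-0.1)^2 - 4*(-0.384)*1 = 0.01 - (-1.536) = 1.546.
D >= 0, so the roots are real: z = (-b +/- sqrt(D)) / (2a) = (0.1 +/- 1.243382) / (-0.768).
  z_1 = (0.1 + 1.243382) / (-0.768) = -1.7492,   |z_1| = 1.7492.
  z_2 = (0.1 - 1.243382) / (-0.768) = 1.4888,   |z_2| = 1.4888.
Moduli of all roots: 1.7492, 1.4888.
All moduli strictly greater than 1? Yes.
Verdict: Stationary.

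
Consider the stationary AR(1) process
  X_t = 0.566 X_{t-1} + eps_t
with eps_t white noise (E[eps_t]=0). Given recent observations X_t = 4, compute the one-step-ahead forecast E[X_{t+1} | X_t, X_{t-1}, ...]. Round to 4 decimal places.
E[X_{t+1} \mid \mathcal F_t] = 2.2640

For an AR(p) model X_t = c + sum_i phi_i X_{t-i} + eps_t, the
one-step-ahead conditional mean is
  E[X_{t+1} | X_t, ...] = c + sum_i phi_i X_{t+1-i}.
Substitute known values:
  E[X_{t+1} | ...] = (0.566) * (4)
                   = 2.2640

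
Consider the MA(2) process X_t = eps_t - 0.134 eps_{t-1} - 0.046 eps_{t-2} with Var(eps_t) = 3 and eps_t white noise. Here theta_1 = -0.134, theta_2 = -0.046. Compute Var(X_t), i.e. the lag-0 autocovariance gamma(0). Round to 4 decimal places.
\gamma(0) = 3.0602

For an MA(q) process X_t = eps_t + sum_i theta_i eps_{t-i} with
Var(eps_t) = sigma^2, the variance is
  gamma(0) = sigma^2 * (1 + sum_i theta_i^2).
  sum_i theta_i^2 = (-0.134)^2 + (-0.046)^2 = 0.017956 + 0.002116 = 0.020072.
  gamma(0) = 3 * (1 + 0.020072) = 3 * 1.020072 = 3.060216, which rounds to 3.0602.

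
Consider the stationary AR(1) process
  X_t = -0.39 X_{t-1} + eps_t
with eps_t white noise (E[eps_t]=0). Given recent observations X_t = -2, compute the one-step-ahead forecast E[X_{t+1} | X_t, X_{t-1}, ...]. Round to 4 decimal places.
E[X_{t+1} \mid \mathcal F_t] = 0.7800

For an AR(p) model X_t = c + sum_i phi_i X_{t-i} + eps_t, the
one-step-ahead conditional mean is
  E[X_{t+1} | X_t, ...] = c + sum_i phi_i X_{t+1-i}.
Substitute known values:
  E[X_{t+1} | ...] = (-0.39) * (-2)
                   = 0.7800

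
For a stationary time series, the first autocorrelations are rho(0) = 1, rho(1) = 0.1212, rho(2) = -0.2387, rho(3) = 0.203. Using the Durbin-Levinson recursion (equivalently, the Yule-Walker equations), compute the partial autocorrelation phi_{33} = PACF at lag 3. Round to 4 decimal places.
\phi_{33} = 0.2940

The PACF at lag k is phi_{kk}, the last component of the solution
to the Yule-Walker system G_k phi = r_k where
  (G_k)_{ij} = rho(|i - j|), (r_k)_i = rho(i), i,j = 1..k.
Equivalently, Durbin-Levinson gives phi_{kk} iteratively:
  phi_{11} = rho(1)
  phi_{kk} = [rho(k) - sum_{j=1..k-1} phi_{k-1,j} rho(k-j)]
            / [1 - sum_{j=1..k-1} phi_{k-1,j} rho(j)],
  phi_{k,j} = phi_{k-1,j} - phi_{kk} phi_{k-1,k-j},  j = 1..k-1.
Step k = 1:
  phi_11 = rho(1) = 0.1212.
Step k = 2:
  phi_22 = [rho(2) - phi_11 rho(1)] / [1 - phi_11 rho(1)] = [-0.2387 - (0.1212)(0.1212)] / [1 - (0.1212)(0.1212)]
         = -0.25338944 / 0.98531056 = -0.257167.
  Update: phi_21 = phi_11 - phi_22 phi_11 = 0.1212 - (-0.257167)(0.1212) = 0.152369.
Step k = 3:
  phi_33 = [rho(3) - phi_21 rho(2) - phi_22 rho(1)] / [1 - phi_21 rho(1) - phi_22 rho(2)]
    numerator   = 0.203 - (0.152369)(-0.2387) - (-0.257167)(0.1212) = 0.27053905
    denominator = 1 - (0.152369)(0.1212) - (-0.257167)(-0.2387) = 0.92014714
  phi_33 = 0.27053905 / 0.92014714 = 0.294.
Therefore phi_{33} = 0.2940.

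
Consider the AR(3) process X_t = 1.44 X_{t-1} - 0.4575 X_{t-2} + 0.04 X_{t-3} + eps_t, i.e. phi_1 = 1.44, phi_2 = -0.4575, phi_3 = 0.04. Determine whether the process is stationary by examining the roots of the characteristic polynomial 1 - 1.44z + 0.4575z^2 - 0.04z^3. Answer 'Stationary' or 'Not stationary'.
\text{Not stationary}

The AR(p) characteristic polynomial is P(z) = 1 - 1.44z + 0.4575z^2 - 0.04z^3.
Stationarity requires all roots to lie outside the unit circle, i.e. |z| > 1 for every root.
Degree 3: look for a simple real root z0 first, then factor out (1 - z/z0) and solve the remaining quadratic.
Testing z0 = 4: P(4) = 1 + (-1.44)(4) + (0.4575)(4)^2 + (-0.04)(4)^3
  = 1 + (-5.76) + (7.32) + (-2.56) = 0.  So z_0 = 4 is a root, |z_0| = 4.
Divide out the factor (1 - 0.25 z) = (1 - z/z0) (since 1/z0 = 0.25):
  P(z) = (1 - 0.25 z)(1 + (-1.19) z + (0.16) z^2)
  [check: z-coef -1.19 - (0.25) = -1.44; z^2-coef 0.16 - (0.25)(-1.19) = 0.4575; z^3-coef -(0.25)(0.16) = -0.04.]
Remaining roots from the quadratic factor 1 + (-1.19) z + (0.16) z^2:
  Set 1 + (-1.19) z + (0.16) z^2 = 0, i.e. a z^2 + b z + c = 0 with a = 0.16, b = -1.19, c = 1.
  Discriminant D = b^2 - 4ac = (-1.19)^2 - 4*(0.16)*1 = 1.4161 - (0.64) = 0.7761.
  D >= 0, so the roots are real: z = (-b +/- sqrt(D)) / (2a) = (1.19 +/- 0.880965) / (0.32).
    z_1 = (1.19 + 0.880965) / (0.32) = 6.4718,   |z_1| = 6.4718.
    z_2 = (1.19 - 0.880965) / (0.32) = 0.9657,   |z_2| = 0.9657.
Moduli of all roots: 4.0000, 6.4718, 0.9657.
All moduli strictly greater than 1? No.
Verdict: Not stationary.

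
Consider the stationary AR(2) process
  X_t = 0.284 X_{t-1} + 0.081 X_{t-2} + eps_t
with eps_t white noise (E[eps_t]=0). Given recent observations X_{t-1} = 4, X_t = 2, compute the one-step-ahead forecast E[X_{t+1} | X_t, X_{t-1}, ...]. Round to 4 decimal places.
E[X_{t+1} \mid \mathcal F_t] = 0.8920

For an AR(p) model X_t = c + sum_i phi_i X_{t-i} + eps_t, the
one-step-ahead conditional mean is
  E[X_{t+1} | X_t, ...] = c + sum_i phi_i X_{t+1-i}.
Substitute known values:
  E[X_{t+1} | ...] = (0.284) * (2) + (0.081) * (4)
                   = 0.8920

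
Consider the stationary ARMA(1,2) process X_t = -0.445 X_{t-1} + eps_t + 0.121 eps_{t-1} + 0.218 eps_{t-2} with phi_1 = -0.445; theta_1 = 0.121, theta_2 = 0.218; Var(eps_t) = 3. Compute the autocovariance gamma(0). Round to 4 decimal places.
\gamma(0) = 3.8056

Multiply the model equation by X_{t-k} and take expectations. With theta_0 = psi_0 = 1 and psi_j the MA(infinity) weights, this gives
  gamma(k) - sum_i phi_i gamma(k-i) = c_k,
  c_k = sigma^2 * sum_{j=k..q} theta_j psi_{j-k}   (c_k = 0 for k > q),
using gamma(-m) = gamma(m).
psi-weights needed (psi_j = theta_j + sum_i phi_i psi_{j-i}):
  psi_1 = theta_1 + phi_1 = 0.121 + (-0.445) = -0.324
  psi_2 = theta_2 + phi_1 psi_1 = 0.218 + (-0.445)(-0.324) = 0.36218
Right-hand sides:
  c_0 = sigma^2 (1 + theta_1 psi_1 + theta_2 psi_2) = 3 * (1 + (0.121)(-0.324) + (0.218)(0.36218)) = 3 * 1.039751 = 3.119254
  c_1 = sigma^2 (theta_1 + theta_2 psi_1) = 3 * (0.121 + (0.218)(-0.324)) = 0.151104
  c_2 = sigma^2 theta_2 = 3 * (0.218) = 0.654
Equations for k = 0 and k = 1 (AR order 1):
  gamma(0) = phi_1 gamma(1) + c_0
  gamma(1) = phi_1 gamma(0) + c_1
Substituting the second into the first: gamma(0) (1 - phi_1^2) = c_0 + phi_1 c_1, so
  gamma(0) = (c_0 + phi_1 c_1) / (1 - phi_1^2) = (3.119254 + (-0.445)(0.151104)) / (1 - (-0.445)^2) = 3.052012 / 0.801975 = 3.80562.
Therefore gamma(0) = 3.8056 (to 4 decimal places).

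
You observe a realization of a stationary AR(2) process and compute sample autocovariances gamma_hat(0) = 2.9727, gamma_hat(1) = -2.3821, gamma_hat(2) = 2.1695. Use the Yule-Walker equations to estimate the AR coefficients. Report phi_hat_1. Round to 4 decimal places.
\hat\phi_{1} = -0.6050

The Yule-Walker equations for an AR(p) process read, in matrix form,
  Gamma_p phi = r_p,   with   (Gamma_p)_{ij} = gamma(|i - j|),
                       (r_p)_i = gamma(i),   i,j = 1..p.
Substitute the sample gammas (Toeplitz matrix and right-hand side of size 2):
  Gamma_p = [[2.9727, -2.3821], [-2.3821, 2.9727]]
  r_p     = [-2.3821, 2.1695]
Written out:
  2.9727 phi_1 - 2.3821 phi_2 = -2.3821
  -2.3821 phi_1 + 2.9727 phi_2 = 2.1695
Solve by Cramer's rule:
  det = gamma(0)^2 - gamma(1)^2 = (2.9727)^2 - (-2.3821)^2 = 8.83694529 - 5.67440041 = 3.16254488
  phi_hat_1 = [gamma(1) gamma(0) - gamma(1) gamma(2)] / det = [(-2.3821)(2.9727) - (-2.3821)(2.1695)] / 3.16254488 = -1.91330272 / 3.16254488 = -0.605
  phi_hat_2 = [gamma(0) gamma(2) - gamma(1)^2] / det = [(2.9727)(2.1695) - (-2.3821)^2] / 3.16254488 = 0.77487224 / 3.16254488 = 0.245
So phi_hat = [-0.6050, 0.2450].
Therefore phi_hat_1 = -0.6050.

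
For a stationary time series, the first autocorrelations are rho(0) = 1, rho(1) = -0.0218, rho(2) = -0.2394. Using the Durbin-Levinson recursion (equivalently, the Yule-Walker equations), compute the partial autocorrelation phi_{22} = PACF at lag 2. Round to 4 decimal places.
\phi_{22} = -0.2400

The PACF at lag k is phi_{kk}, the last component of the solution
to the Yule-Walker system G_k phi = r_k where
  (G_k)_{ij} = rho(|i - j|), (r_k)_i = rho(i), i,j = 1..k.
Equivalently, Durbin-Levinson gives phi_{kk} iteratively:
  phi_{11} = rho(1)
  phi_{kk} = [rho(k) - sum_{j=1..k-1} phi_{k-1,j} rho(k-j)]
            / [1 - sum_{j=1..k-1} phi_{k-1,j} rho(j)],
  phi_{k,j} = phi_{k-1,j} - phi_{kk} phi_{k-1,k-j},  j = 1..k-1.
Step k = 1:
  phi_11 = rho(1) = -0.0218.
Step k = 2:
  phi_22 = [rho(2) - phi_11 rho(1)] / [1 - phi_11 rho(1)] = [-0.2394 - (-0.0218)(-0.0218)] / [1 - (-0.0218)(-0.0218)]
         = -0.23987524 / 0.99952476 = -0.24.
Therefore phi_{22} = -0.2400.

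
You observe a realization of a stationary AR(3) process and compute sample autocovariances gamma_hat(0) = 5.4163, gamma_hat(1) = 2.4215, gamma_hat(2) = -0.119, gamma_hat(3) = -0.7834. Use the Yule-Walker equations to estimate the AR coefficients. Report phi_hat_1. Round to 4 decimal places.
\hat\phi_{1} = 0.5680

The Yule-Walker equations for an AR(p) process read, in matrix form,
  Gamma_p phi = r_p,   with   (Gamma_p)_{ij} = gamma(|i - j|),
                       (r_p)_i = gamma(i),   i,j = 1..p.
Substitute the sample gammas (Toeplitz matrix and right-hand side of size 3):
  Gamma_p = [[5.4163, 2.4215, -0.119], [2.4215, 5.4163, 2.4215], [-0.119, 2.4215, 5.4163]]
  r_p     = [2.4215, -0.119, -0.7834]
Written out (R1..R3):
  (R1) 5.4163 phi_1 + 2.4215 phi_2 - 0.119 phi_3 = 2.4215
  (R2) 2.4215 phi_1 + 5.4163 phi_2 + 2.4215 phi_3 = -0.119
  (R3) -0.119 phi_1 + 2.4215 phi_2 + 5.4163 phi_3 = -0.7834
Gaussian elimination:
  R2 <- R2 - (2.4215/5.4163) R1 = R2 - (0.447076) R1:  4.333704 phi_2 + 2.474702 phi_3 = -1.201596
  R3 <- R3 - (-0.119/5.4163) R1 = R3 - (-0.021971) R1:  2.474702 phi_2 + 5.413685 phi_3 = -0.730198
  R3 <- R3 - (2.474702/4.333704) R2 = R3 - (0.571036) R2:  4.000541 phi_3 = -0.044043
Back-substitution:
  phi_hat_3 = -0.044043 / 4.000541 = -0.011009
  phi_hat_2 = (-1.201596 - (2.474702)(-0.011009)) / 4.333704 = -0.270981
  phi_hat_1 = (2.4215 - (2.4215)(-0.270981) - (-0.119)(-0.011009)) / 5.4163 = 0.567984
So phi_hat = [0.5680, -0.2710, -0.0110].
Therefore phi_hat_1 = 0.5680.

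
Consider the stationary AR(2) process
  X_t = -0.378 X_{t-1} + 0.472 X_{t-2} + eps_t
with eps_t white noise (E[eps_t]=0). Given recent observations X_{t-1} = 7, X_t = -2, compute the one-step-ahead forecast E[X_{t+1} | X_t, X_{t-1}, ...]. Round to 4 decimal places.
E[X_{t+1} \mid \mathcal F_t] = 4.0600

For an AR(p) model X_t = c + sum_i phi_i X_{t-i} + eps_t, the
one-step-ahead conditional mean is
  E[X_{t+1} | X_t, ...] = c + sum_i phi_i X_{t+1-i}.
Substitute known values:
  E[X_{t+1} | ...] = (-0.378) * (-2) + (0.472) * (7)
                   = 4.0600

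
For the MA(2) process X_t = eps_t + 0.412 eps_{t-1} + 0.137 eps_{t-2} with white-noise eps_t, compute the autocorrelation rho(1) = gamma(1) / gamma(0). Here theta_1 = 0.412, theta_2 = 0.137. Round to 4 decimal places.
\rho(1) = 0.3941

For an MA(q) process with theta_0 = 1, the autocovariance is
  gamma(k) = sigma^2 * sum_{i=0..q-k} theta_i * theta_{i+k},
and rho(k) = gamma(k) / gamma(0). Sigma^2 cancels.
  numerator   = (1)*(0.412) + (0.412)*(0.137) = 0.468444.
  denominator = (1)^2 + (0.412)^2 + (0.137)^2 = 1.188513.
  rho(1) = 0.468444 / 1.188513 = 0.3941.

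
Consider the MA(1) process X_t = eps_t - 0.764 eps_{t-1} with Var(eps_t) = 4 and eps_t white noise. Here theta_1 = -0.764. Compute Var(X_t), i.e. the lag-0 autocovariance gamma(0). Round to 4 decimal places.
\gamma(0) = 6.3348

For an MA(q) process X_t = eps_t + sum_i theta_i eps_{t-i} with
Var(eps_t) = sigma^2, the variance is
  gamma(0) = sigma^2 * (1 + sum_i theta_i^2).
  sum_i theta_i^2 = (-0.764)^2 = 0.583696.
  gamma(0) = 4 * (1 + 0.583696) = 4 * 1.583696 = 6.334784, which rounds to 6.3348.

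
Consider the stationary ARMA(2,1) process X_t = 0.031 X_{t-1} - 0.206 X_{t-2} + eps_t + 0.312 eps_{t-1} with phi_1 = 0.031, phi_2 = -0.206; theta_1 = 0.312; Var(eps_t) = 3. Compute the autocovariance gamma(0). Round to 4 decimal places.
\gamma(0) = 3.4905

Multiply the model equation by X_{t-k} and take expectations. With theta_0 = psi_0 = 1 and psi_j the MA(infinity) weights, this gives
  gamma(k) - sum_i phi_i gamma(k-i) = c_k,
  c_k = sigma^2 * sum_{j=k..q} theta_j psi_{j-k}   (c_k = 0 for k > q),
using gamma(-m) = gamma(m).
psi-weights needed (psi_j = theta_j + sum_i phi_i psi_{j-i}):
  psi_1 = theta_1 + phi_1 = 0.312 + (0.031) = 0.343
Right-hand sides:
  c_0 = sigma^2 (1 + theta_1 psi_1) = 3 * (1 + (0.312)(0.343)) = 3 * 1.107016 = 3.321048
  c_1 = sigma^2 theta_1 = 3 * (0.312) = 0.936
  c_2 = 0
Equations for k = 0, 1, 2 (AR order 2, c_2 = 0):
  (E0) gamma(0) = phi_1 gamma(1) + phi_2 gamma(2) + c_0
  (E1) gamma(1) = phi_1 gamma(0) + phi_2 gamma(1) + c_1
  (E2) gamma(2) = phi_1 gamma(1) + phi_2 gamma(0)
From (E1): gamma(1) = A gamma(0) + B with
  A = phi_1 / (1 - phi_2) = 0.031 / 1.206 = 0.025705,   B = c_1 / (1 - phi_2) = 0.936 / 1.206 = 0.776119.
Insert (E2) into (E0): gamma(0) (1 - phi_2^2) = phi_1 (1 + phi_2) gamma(1) + c_0.
  phi_1 (1 + phi_2) = (0.031)(0.794) = 0.024614,   1 - phi_2^2 = 0.957564.
Replace gamma(1) by A gamma(0) + B and collect gamma(0):
  gamma(0) [0.957564 - (0.024614)(0.025705)] = (0.024614)(0.776119) + 3.321048
  gamma(0) * 0.956931 = 3.340151
  gamma(0) = 3.340151 / 0.956931 = 3.490482.
Therefore gamma(0) = 3.4905 (to 4 decimal places).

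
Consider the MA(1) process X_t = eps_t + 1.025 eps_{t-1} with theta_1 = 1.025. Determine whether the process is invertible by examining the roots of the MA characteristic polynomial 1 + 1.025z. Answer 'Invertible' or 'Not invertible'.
\text{Not invertible}

The MA(q) characteristic polynomial is P(z) = 1 + 1.025z.
Invertibility requires all roots to lie outside the unit circle, i.e. |z| > 1 for every root.
This is linear in z: 1 + (1.025) z = 0  =>  z = -1/(1.025) = -0.97561,  |z| = 0.97561.
Moduli of all roots: 0.9756.
All moduli strictly greater than 1? No.
Verdict: Not invertible.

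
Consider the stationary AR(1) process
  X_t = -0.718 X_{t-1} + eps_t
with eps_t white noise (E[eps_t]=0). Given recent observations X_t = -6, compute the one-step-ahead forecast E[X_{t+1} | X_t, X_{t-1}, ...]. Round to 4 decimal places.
E[X_{t+1} \mid \mathcal F_t] = 4.3080

For an AR(p) model X_t = c + sum_i phi_i X_{t-i} + eps_t, the
one-step-ahead conditional mean is
  E[X_{t+1} | X_t, ...] = c + sum_i phi_i X_{t+1-i}.
Substitute known values:
  E[X_{t+1} | ...] = (-0.718) * (-6)
                   = 4.3080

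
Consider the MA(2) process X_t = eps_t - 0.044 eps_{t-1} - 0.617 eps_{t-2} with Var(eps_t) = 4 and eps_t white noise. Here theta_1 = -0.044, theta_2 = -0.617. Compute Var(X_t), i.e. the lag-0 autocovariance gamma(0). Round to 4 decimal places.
\gamma(0) = 5.5305

For an MA(q) process X_t = eps_t + sum_i theta_i eps_{t-i} with
Var(eps_t) = sigma^2, the variance is
  gamma(0) = sigma^2 * (1 + sum_i theta_i^2).
  sum_i theta_i^2 = (-0.044)^2 + (-0.617)^2 = 0.001936 + 0.380689 = 0.382625.
  gamma(0) = 4 * (1 + 0.382625) = 4 * 1.382625 = 5.5305.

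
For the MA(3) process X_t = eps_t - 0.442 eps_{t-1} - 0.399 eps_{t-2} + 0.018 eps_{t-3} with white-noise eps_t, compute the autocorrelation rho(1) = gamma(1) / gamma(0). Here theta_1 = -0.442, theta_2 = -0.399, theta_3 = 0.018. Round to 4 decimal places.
\rho(1) = -0.2014

For an MA(q) process with theta_0 = 1, the autocovariance is
  gamma(k) = sigma^2 * sum_{i=0..q-k} theta_i * theta_{i+k},
and rho(k) = gamma(k) / gamma(0). Sigma^2 cancels.
  numerator   = (1)*(-0.442) + (-0.442)*(-0.399) + (-0.399)*(0.018) = -0.272824.
  denominator = (1)^2 + (-0.442)^2 + (-0.399)^2 + (0.018)^2 = 1.354889.
  rho(1) = -0.272824 / 1.354889 = -0.2014.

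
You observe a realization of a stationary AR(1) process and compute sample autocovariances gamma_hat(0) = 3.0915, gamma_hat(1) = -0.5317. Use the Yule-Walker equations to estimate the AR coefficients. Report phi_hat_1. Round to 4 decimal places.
\hat\phi_{1} = -0.1720

The Yule-Walker equations for an AR(p) process read, in matrix form,
  Gamma_p phi = r_p,   with   (Gamma_p)_{ij} = gamma(|i - j|),
                       (r_p)_i = gamma(i),   i,j = 1..p.
Substitute the sample gammas (Toeplitz matrix and right-hand side of size 1):
  Gamma_p = [[3.0915]]
  r_p     = [-0.5317]
With p = 1 this is the single equation gamma(0) phi_1 = gamma(1):
  phi_hat_1 = gamma(1) / gamma(0) = -0.5317 / 3.0915 = -0.1720.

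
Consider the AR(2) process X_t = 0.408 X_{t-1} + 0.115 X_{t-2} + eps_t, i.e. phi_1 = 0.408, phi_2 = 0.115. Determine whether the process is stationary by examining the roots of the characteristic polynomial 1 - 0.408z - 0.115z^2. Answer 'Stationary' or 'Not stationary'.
\text{Stationary}

The AR(p) characteristic polynomial is P(z) = 1 - 0.408z - 0.115z^2.
Stationarity requires all roots to lie outside the unit circle, i.e. |z| > 1 for every root.
Set 1 + (-0.408) z + (-0.115) z^2 = 0, i.e. a z^2 + b z + c = 0 with a = -0.115, b = -0.408, c = 1.
Discriminant D = b^2 - 4ac = (-0.408)^2 - 4*(-0.115)*1 = 0.166464 - (-0.46) = 0.626464.
D >= 0, so the roots are real: z = (-b +/- sqrt(D)) / (2a) = (0.408 +/- 0.791495) / (-0.23).
  z_1 = (0.408 + 0.791495) / (-0.23) = -5.2152,   |z_1| = 5.2152.
  z_2 = (0.408 - 0.791495) / (-0.23) = 1.6674,   |z_2| = 1.6674.
Moduli of all roots: 5.2152, 1.6674.
All moduli strictly greater than 1? Yes.
Verdict: Stationary.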